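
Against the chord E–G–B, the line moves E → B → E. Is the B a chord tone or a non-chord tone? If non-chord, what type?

Chord tone (the fifth of E minor triad).

E minor triad contains E, G, B; B is the fifth, so it is a chord tone.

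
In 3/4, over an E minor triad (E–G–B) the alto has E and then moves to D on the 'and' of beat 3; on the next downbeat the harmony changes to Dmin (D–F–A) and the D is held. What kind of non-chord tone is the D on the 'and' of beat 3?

Anticipation.

The harmony at that moment is E minor triad (E, G, B); D is not a chord tone.
It is approached by step down from E and then sustained as the same pitch into the next harmony.
Arriving early and becoming a chord tone when the harmony changes — an anticipation.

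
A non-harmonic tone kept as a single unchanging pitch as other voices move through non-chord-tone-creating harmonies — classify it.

Approach: none. Departure: none — a single pitch is sustained while the chords change around it, passing through harmonies that do not contain it.
No melodic motion at all; the dissonance is created entirely by the moving harmonies against the stationary note — a pedal tone (pedal point).

Pedal tone.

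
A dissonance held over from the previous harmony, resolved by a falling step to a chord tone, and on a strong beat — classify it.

Suspension.

Approach: by preparation — the pitch is first a chord tone, then held (tied or repeated) while the harmony changes under it. Departure: down by step. Metric position: strong.
A prepared dissonance that resolves downward by step — a suspension. (The same figure resolving upward would be a retardation.)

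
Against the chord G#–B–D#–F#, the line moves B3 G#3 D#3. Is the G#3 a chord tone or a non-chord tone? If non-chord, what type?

G# minor seventh chord contains G#, B, D#, F#; G# is the root, so it is a chord tone.

Chord tone (the root of G# minor seventh chord).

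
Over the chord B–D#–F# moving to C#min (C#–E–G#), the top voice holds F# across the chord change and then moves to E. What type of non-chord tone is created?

The harmony at that moment is C# minor triad (C#, E, G#); F# is not a chord tone.
It is held over (the same pitch as the preceding F#) and left by step down to E.
Held over from the previous chord and resolving down by step — a suspension.

F# is a suspension.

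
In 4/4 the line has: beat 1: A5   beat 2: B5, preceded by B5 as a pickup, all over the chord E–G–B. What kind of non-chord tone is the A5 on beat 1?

The harmony at that moment is E minor triad (E, G, B); A5 is not a chord tone.
It is approached by step down from B5 and left by step up to B5.
Step away and step back to the same note — a neighbor tone (lower neighbor).

Lower neighbor tone.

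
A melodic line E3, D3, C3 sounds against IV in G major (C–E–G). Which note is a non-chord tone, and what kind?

D3 is a passing tone.

The harmony at that moment is C major triad (C, E, G); D3 is not a chord tone.
It is approached by step down from E3 and left by step down to C3.
Step in, step out in the same direction — a passing tone.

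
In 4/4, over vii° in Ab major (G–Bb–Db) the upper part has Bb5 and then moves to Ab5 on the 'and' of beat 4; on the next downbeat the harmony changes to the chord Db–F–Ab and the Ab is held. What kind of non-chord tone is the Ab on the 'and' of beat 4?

Anticipation.

The harmony at that moment is G diminished triad (G, Bb, Db); Ab5 is not a chord tone.
It is approached by step down from Bb5 and then sustained as the same pitch into the next harmony.
Arriving early and becoming a chord tone when the harmony changes — an anticipation.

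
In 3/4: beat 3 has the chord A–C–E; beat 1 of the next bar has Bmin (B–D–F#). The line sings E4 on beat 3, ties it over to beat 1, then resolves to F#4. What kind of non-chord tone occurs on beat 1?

The harmony at that moment is B minor triad (B, D, F#); E4 is not a chord tone.
It is held over (the same pitch as the preceding E4) and left by step up to F#4.
Held over from the previous chord and resolving up by step — a retardation.

Retardation.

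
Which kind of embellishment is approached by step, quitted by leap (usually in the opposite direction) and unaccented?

Approach: by step. Departure: by leap. Metric position: weak.
Step in, leap out, from a weak position — an escape tone (échappée). (It is the mirror image of the appoggiatura, which leaps in and steps out on a strong beat.)

Escape tone.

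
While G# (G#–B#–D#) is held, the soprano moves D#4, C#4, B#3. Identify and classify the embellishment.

The harmony at that moment is G# major triad (G#, B#, D#); C#4 is not a chord tone.
It is approached by step down from D#4 and left by step down to B#3.
Step in, step out in the same direction — a passing tone.

C#4 is a passing tone.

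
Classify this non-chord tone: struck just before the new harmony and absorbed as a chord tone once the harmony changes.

Approach: ahead of the chord change (typically by step), so it is dissonant against the current harmony. Departure: none — the same pitch is restated or held and is a chord tone of the new harmony.
Dissonant first, consonant once the harmony catches up: the note simply arrives early — an anticipation. (The reverse timing, consonant first and dissonant after the change, would be a suspension or retardation.)

Anticipation.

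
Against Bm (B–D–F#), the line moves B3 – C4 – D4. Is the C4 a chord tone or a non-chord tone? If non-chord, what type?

The harmony at that moment is B minor triad (B, D, F#); C4 is not a chord tone.
It is approached by step up from B3 and left by step up to D4.
Step in, step out in the same direction — a passing tone.

Non-chord tone — a passing tone.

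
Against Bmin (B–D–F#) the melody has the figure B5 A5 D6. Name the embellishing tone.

A5 is an escape tone.

The harmony at that moment is B minor triad (B, D, F#); A5 is not a chord tone.
It is approached by step down from B5 and left by leap up to D6.
Step in, leap out — an escape tone.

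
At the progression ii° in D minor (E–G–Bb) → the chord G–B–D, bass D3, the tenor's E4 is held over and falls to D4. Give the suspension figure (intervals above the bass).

At the second chord the bass is D3. The suspended E4 lies a ninth above the bass; after resolving down by step to D4, the interval above the bass becomes an octave.
Suspension figures are named by those two intervals: 9–8.

9–8 suspension.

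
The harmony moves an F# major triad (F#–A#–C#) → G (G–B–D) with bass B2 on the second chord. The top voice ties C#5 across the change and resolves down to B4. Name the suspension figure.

At the second chord the bass is B2. The suspended C#5 lies a ninth above the bass; after resolving down by step to B4, the interval above the bass becomes an octave.
Suspension figures are named by those two intervals: 9–8.

9–8 suspension.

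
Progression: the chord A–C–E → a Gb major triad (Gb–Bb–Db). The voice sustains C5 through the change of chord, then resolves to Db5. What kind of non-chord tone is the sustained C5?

C5 is a retardation.

The harmony at that moment is Gb major triad (Gb, Bb, Db); C5 is not a chord tone.
It is held over (the same pitch as the preceding C5) and left by step up to Db5.
Held over from the previous chord and resolving up by step — a retardation.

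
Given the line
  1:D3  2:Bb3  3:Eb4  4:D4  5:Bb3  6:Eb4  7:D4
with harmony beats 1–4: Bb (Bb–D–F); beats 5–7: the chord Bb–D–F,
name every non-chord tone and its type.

Eb4 (beat 3) — appoggiatura; Eb4 (beat 6) — appoggiatura.

The harmony at that moment is Bb major triad (Bb, D, F); Eb4 is not a chord tone.
It is approached by leap up from Bb3 and left by step down to D4.
Leap in, step out — an appoggiatura.
The harmony at that moment is Bb major triad (Bb, D, F); Eb4 is not a chord tone.
It is approached by leap up from Bb3 and left by step down to D4.
Leap in, step out — an appoggiatura.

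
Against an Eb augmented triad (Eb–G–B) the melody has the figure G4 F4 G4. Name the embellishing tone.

The harmony at that moment is Eb augmented triad (Eb, G, B); F4 is not a chord tone.
It is approached by step down from G4 and left by step up to G4.
Step away and step back to the same note — a neighbor tone (lower neighbor).

F4 is a neighbor tone.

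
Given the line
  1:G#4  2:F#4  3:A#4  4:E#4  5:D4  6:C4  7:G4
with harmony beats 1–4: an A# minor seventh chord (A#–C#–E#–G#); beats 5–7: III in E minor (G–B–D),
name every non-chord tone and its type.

The harmony at that moment is A# minor seventh chord (A#, C#, E#, G#); F#4 is not a chord tone.
It is approached by step down from G#4 and left by leap up to A#4.
Step in, leap out — an escape tone.
The harmony at that moment is G major triad (G, B, D); C4 is not a chord tone.
It is approached by step down from D4 and left by leap up to G4.
Step in, leap out — an escape tone.

F#4 (beat 2) — escape tone; C4 (beat 6) — escape tone.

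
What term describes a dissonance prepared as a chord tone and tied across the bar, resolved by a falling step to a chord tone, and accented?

Approach: by preparation — the pitch is first a chord tone, then held (tied or repeated) while the harmony changes under it. Departure: down by step. Metric position: strong.
A prepared dissonance that resolves downward by step — a suspension. (The same figure resolving upward would be a retardation.)

Suspension.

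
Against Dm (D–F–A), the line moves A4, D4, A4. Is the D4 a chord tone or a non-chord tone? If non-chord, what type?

D minor triad contains D, F, A; D is the root, so it is a chord tone.

Chord tone (the root of D minor triad).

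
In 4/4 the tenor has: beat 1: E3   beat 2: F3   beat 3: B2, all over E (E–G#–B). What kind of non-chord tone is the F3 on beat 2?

The harmony at that moment is E major triad (E, G#, B); F3 is not a chord tone.
It is approached by step up from E3 and left by leap down to B2.
Step in, leap out, on a weak beat — an escape tone.

Escape tone.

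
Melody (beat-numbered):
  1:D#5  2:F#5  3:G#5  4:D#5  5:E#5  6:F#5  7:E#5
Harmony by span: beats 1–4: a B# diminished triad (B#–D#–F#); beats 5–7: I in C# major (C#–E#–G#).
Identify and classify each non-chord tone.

G#5 (beat 3) — escape tone; F#5 (beat 6) — neighbor tone.

The harmony at that moment is B# diminished triad (B#, D#, F#); G#5 is not a chord tone.
It is approached by step up from F#5 and left by leap down to D#5.
Step in, leap out — an escape tone.
The harmony at that moment is C# major triad (C#, E#, G#); F#5 is not a chord tone.
It is approached by step up from E#5 and left by step down to E#5.
Step away and step back to the same note — a neighbor tone (upper neighbor).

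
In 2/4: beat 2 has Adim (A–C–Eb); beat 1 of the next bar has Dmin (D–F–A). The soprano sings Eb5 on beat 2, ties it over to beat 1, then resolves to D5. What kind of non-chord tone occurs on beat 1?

Suspension.

The harmony at that moment is D minor triad (D, F, A); Eb5 is not a chord tone.
It is held over (the same pitch as the preceding Eb5) and left by step down to D5.
Held over from the previous chord and resolving down by step — a suspension.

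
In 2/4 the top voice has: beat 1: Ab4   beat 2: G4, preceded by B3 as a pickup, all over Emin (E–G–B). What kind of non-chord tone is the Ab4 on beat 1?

Appoggiatura.

The harmony at that moment is E minor triad (E, G, B); Ab4 is not a chord tone.
It is approached by leap up from B3 and left by step down to G4.
Leap in, step out, metrically accented — an appoggiatura.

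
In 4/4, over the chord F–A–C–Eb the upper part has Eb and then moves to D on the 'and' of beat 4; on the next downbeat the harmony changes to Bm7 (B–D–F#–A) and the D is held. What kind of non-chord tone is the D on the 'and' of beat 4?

The harmony at that moment is F dominant seventh chord (F, A, C, Eb); D is not a chord tone.
It is approached by step down from Eb and then sustained as the same pitch into the next harmony.
Arriving early and becoming a chord tone when the harmony changes — an anticipation.

Anticipation.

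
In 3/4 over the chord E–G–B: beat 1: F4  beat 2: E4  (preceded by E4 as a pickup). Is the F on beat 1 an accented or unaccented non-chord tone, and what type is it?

Accented neighbor tone.

The harmony at that moment is E minor triad (E, G, B); F4 is not a chord tone.
It is approached by step up from E4 and left by step down to E4.
Step away and step back to the same note — a neighbor tone (upper neighbor).
It falls on the downbeat, so it is accented.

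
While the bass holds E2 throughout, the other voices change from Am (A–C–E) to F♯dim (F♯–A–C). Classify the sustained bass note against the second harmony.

Pedal tone (pedal point).

The harmony at that moment is F♯ diminished triad (F♯, A, C); E2 is not a chord tone.
It is held over (the same pitch as the preceding E2) and then sustained as the same pitch into the next harmony.
Sustained through a change of harmony — a pedal tone.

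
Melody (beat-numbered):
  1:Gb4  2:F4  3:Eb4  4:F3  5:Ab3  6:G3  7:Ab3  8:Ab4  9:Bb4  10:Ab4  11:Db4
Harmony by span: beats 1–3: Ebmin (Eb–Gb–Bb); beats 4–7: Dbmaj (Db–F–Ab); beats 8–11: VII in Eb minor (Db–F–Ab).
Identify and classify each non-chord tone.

The harmony at that moment is Eb minor triad (Eb, Gb, Bb); F4 is not a chord tone.
It is approached by step down from Gb4 and left by step down to Eb4.
Step in, step out in the same direction — a passing tone.
The harmony at that moment is Db major triad (Db, F, Ab); G3 is not a chord tone.
It is approached by step down from Ab3 and left by step up to Ab3.
Step away and step back to the same note — a neighbor tone (lower neighbor).
The harmony at that moment is Db major triad (Db, F, Ab); Bb4 is not a chord tone.
It is approached by step up from Ab4 and left by step down to Ab4.
Step away and step back to the same note — a neighbor tone (upper neighbor).

F4 (beat 2) — passing tone; G3 (beat 6) — neighbor tone; Bb4 (beat 9) — neighbor tone.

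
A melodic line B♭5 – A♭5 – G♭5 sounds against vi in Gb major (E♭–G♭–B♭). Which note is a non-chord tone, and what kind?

A♭5 is a passing tone.

The harmony at that moment is E♭ minor triad (E♭, G♭, B♭); A♭5 is not a chord tone.
It is approached by step down from B♭5 and left by step down to G♭5.
Step in, step out in the same direction — a passing tone.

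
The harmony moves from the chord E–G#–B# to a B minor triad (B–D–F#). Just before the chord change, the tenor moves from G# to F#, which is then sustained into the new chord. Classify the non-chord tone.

The harmony at that moment is E augmented triad (E, G#, B#); F# is not a chord tone.
It is approached by step down from G# and then sustained as the same pitch into the next harmony.
Arriving early and becoming a chord tone when the harmony changes — an anticipation.

F# is an anticipation.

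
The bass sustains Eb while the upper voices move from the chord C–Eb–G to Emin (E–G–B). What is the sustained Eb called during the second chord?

Pedal tone (pedal point).

The harmony at that moment is E minor triad (E, G, B); Eb is not a chord tone.
It is held over (the same pitch as the preceding Eb) and then sustained as the same pitch into the next harmony.
Sustained through a change of harmony — a pedal tone.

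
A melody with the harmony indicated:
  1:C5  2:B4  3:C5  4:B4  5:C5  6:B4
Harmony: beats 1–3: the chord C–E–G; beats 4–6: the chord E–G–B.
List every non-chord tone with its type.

The harmony at that moment is C major triad (C, E, G); B4 is not a chord tone.
It is approached by step down from C5 and left by step up to C5.
Step away and step back to the same note — a neighbor tone (lower neighbor).
The harmony at that moment is E minor triad (E, G, B); C5 is not a chord tone.
It is approached by step up from B4 and left by step down to B4.
Step away and step back to the same note — a neighbor tone (upper neighbor).

B4 (beat 2) — neighbor tone; C5 (beat 5) — neighbor tone.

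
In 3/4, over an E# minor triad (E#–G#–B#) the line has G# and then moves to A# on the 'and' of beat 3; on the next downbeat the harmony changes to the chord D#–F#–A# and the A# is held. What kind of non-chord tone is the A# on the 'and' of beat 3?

Anticipation.

The harmony at that moment is E# minor triad (E#, G#, B#); A# is not a chord tone.
It is approached by step up from G# and then sustained as the same pitch into the next harmony.
Arriving early and becoming a chord tone when the harmony changes — an anticipation.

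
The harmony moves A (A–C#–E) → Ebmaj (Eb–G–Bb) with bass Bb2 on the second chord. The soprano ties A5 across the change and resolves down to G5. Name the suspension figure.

At the second chord the bass is Bb2. The suspended A5 lies a seventh above the bass; after resolving down by step to G5, the interval above the bass becomes a sixth.
Suspension figures are named by those two intervals: 7–6.

7–6 suspension.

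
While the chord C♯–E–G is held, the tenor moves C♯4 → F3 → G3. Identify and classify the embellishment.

F3 is an appoggiatura.

The harmony at that moment is C♯ diminished triad (C♯, E, G); F3 is not a chord tone.
It is approached by leap down from C♯4 and left by step up to G3.
Leap in, step out — an appoggiatura.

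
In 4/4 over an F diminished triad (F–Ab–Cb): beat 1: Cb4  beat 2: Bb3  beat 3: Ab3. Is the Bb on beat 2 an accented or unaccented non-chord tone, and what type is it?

Unaccented passing tone.

The harmony at that moment is F diminished triad (F, Ab, Cb); Bb3 is not a chord tone.
It is approached by step down from Cb4 and left by step down to Ab3.
Step in, step out in the same direction — a passing tone.
It falls on a weak beat, so it is unaccented.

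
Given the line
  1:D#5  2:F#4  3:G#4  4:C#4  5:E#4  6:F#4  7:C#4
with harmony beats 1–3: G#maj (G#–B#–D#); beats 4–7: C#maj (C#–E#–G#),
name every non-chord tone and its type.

The harmony at that moment is G# major triad (G#, B#, D#); F#4 is not a chord tone.
It is approached by leap down from D#5 and left by step up to G#4.
Leap in, step out — an appoggiatura.
The harmony at that moment is C# major triad (C#, E#, G#); F#4 is not a chord tone.
It is approached by step up from E#4 and left by leap down to C#4.
Step in, leap out — an escape tone.

F#4 (beat 2) — appoggiatura; F#4 (beat 6) — escape tone.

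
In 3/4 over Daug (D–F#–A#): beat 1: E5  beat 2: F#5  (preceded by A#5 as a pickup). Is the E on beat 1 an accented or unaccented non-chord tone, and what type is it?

The harmony at that moment is D augmented triad (D, F#, A#); E5 is not a chord tone.
It is approached by leap down from A#5 and left by step up to F#5.
Leap in, step out — an appoggiatura.
It falls on the downbeat, so it is accented.

Accented appoggiatura.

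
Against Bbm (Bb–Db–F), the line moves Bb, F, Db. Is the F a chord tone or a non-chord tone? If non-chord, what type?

Chord tone (the fifth of Bb minor triad).

Bb minor triad contains Bb, Db, F; F is the fifth, so it is a chord tone.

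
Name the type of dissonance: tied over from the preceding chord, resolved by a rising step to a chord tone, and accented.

Retardation.

Approach: by preparation — the pitch is first a chord tone, then held (tied or repeated) while the harmony changes under it. Departure: up by step. Metric position: strong.
A prepared dissonance that resolves upward by step — a retardation. (The same figure resolving downward would be a suspension.)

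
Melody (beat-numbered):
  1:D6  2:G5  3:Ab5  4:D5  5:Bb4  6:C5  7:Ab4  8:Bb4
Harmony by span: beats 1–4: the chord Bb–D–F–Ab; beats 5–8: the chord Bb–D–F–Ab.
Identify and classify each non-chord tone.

The harmony at that moment is Bb dominant seventh chord (Bb, D, F, Ab); G5 is not a chord tone.
It is approached by leap down from D6 and left by step up to Ab5.
Leap in, step out — an appoggiatura.
The harmony at that moment is Bb dominant seventh chord (Bb, D, F, Ab); C5 is not a chord tone.
It is approached by step up from Bb4 and left by leap down to Ab4.
Step in, leap out — an escape tone.

G5 (beat 2) — appoggiatura; C5 (beat 6) — escape tone.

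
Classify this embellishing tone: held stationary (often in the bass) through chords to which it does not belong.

Pedal tone.

Approach: none. Departure: none — a single pitch is sustained while the chords change around it, passing through harmonies that do not contain it.
No melodic motion at all; the dissonance is created entirely by the moving harmonies against the stationary note — a pedal tone (pedal point).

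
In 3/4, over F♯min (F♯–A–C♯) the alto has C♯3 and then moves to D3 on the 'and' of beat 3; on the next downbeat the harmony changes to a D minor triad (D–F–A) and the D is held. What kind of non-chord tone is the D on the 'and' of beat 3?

Anticipation.

The harmony at that moment is F♯ minor triad (F♯, A, C♯); D3 is not a chord tone.
It is approached by step up from C♯3 and then sustained as the same pitch into the next harmony.
Arriving early and becoming a chord tone when the harmony changes — an anticipation.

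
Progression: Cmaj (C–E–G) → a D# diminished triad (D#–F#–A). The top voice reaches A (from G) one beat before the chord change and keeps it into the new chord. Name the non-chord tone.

A is an anticipation.

The harmony at that moment is C major triad (C, E, G); A is not a chord tone.
It is approached by step up from G and then sustained as the same pitch into the next harmony.
Arriving early and becoming a chord tone when the harmony changes — an anticipation.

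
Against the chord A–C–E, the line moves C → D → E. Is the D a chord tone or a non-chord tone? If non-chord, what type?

The harmony at that moment is A minor triad (A, C, E); D is not a chord tone.
It is approached by step up from C and left by step up to E.
Step in, step out in the same direction — a passing tone.

Non-chord tone — a passing tone.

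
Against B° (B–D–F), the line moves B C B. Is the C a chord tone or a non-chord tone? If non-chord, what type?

Non-chord tone — a neighbor tone.

The harmony at that moment is B diminished triad (B, D, F); C is not a chord tone.
It is approached by step up from B and left by step down to B.
Step away and step back to the same note — a neighbor tone (upper neighbor).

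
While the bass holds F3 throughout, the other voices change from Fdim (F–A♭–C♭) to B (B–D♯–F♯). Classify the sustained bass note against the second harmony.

The harmony at that moment is B major triad (B, D♯, F♯); F3 is not a chord tone.
It is held over (the same pitch as the preceding F3) and then sustained as the same pitch into the next harmony.
Sustained through a change of harmony — a pedal tone.

Pedal tone (pedal point).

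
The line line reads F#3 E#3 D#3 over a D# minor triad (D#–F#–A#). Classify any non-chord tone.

E#3 is a passing tone.

The harmony at that moment is D# minor triad (D#, F#, A#); E#3 is not a chord tone.
It is approached by step down from F#3 and left by step down to D#3.
Step in, step out in the same direction — a passing tone.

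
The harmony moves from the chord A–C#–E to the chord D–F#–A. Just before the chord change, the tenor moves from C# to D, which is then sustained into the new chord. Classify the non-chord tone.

D is an anticipation.

The harmony at that moment is A major triad (A, C#, E); D is not a chord tone.
It is approached by step up from C# and then sustained as the same pitch into the next harmony.
Arriving early and becoming a chord tone when the harmony changes — an anticipation.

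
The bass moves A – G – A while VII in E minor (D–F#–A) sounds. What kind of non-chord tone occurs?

The harmony at that moment is D major triad (D, F#, A); G is not a chord tone.
It is approached by step down from A and left by step up to A.
Step away and step back to the same note — a neighbor tone (lower neighbor).

G is a neighbor tone.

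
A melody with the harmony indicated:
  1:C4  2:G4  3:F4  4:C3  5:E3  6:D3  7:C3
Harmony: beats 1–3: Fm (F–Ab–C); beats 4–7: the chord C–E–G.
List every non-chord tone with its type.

The harmony at that moment is F minor triad (F, Ab, C); G4 is not a chord tone.
It is approached by leap up from C4 and left by step down to F4.
Leap in, step out — an appoggiatura.
The harmony at that moment is C major triad (C, E, G); D3 is not a chord tone.
It is approached by step down from E3 and left by step down to C3.
Step in, step out in the same direction — a passing tone.

G4 (beat 2) — appoggiatura; D3 (beat 6) — passing tone.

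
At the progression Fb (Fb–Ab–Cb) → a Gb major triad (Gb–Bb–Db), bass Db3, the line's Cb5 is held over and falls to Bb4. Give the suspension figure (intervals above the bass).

7–6 suspension.

At the second chord the bass is Db3. The suspended Cb5 lies a seventh above the bass; after resolving down by step to Bb4, the interval above the bass becomes a sixth.
Suspension figures are named by those two intervals: 7–6.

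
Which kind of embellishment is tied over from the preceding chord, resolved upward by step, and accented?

Retardation.

Approach: by preparation — the pitch is first a chord tone, then held (tied or repeated) while the harmony changes under it. Departure: up by step. Metric position: strong.
A prepared dissonance that resolves upward by step — a retardation. (The same figure resolving downward would be a suspension.)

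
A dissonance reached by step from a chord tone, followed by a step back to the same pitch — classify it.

Neighbor tone.

Approach: by step. Departure: by step in the opposite direction, back to the starting pitch.
Stepwise on both sides but reversing to return to the same chord tone — a neighbor tone. (Had it continued onward in the same direction it would be a passing tone instead.)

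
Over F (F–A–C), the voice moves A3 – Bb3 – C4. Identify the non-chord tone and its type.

The harmony at that moment is F major triad (F, A, C); Bb3 is not a chord tone.
It is approached by step up from A3 and left by step up to C4.
Step in, step out in the same direction — a passing tone.

Bb3 is a passing tone.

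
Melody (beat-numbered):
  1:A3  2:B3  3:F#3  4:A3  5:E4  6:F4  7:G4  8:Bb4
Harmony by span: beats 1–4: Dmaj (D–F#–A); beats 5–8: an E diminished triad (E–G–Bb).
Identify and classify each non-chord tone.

The harmony at that moment is D major triad (D, F#, A); B3 is not a chord tone.
It is approached by step up from A3 and left by leap down to F#3.
Step in, leap out — an escape tone.
The harmony at that moment is E diminished triad (E, G, Bb); F4 is not a chord tone.
It is approached by step up from E4 and left by step up to G4.
Step in, step out in the same direction — a passing tone.

B3 (beat 2) — escape tone; F4 (beat 6) — passing tone.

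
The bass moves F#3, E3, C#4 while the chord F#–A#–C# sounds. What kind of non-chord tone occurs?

The harmony at that moment is F# major triad (F#, A#, C#); E3 is not a chord tone.
It is approached by step down from F#3 and left by leap up to C#4.
Step in, leap out — an escape tone.

E3 is an escape tone.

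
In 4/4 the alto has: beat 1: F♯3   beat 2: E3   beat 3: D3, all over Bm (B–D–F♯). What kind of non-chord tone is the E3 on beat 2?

Passing tone.

The harmony at that moment is B minor triad (B, D, F♯); E3 is not a chord tone.
It is approached by step down from F♯3 and left by step down to D3.
Step in, step out in the same direction — a passing tone.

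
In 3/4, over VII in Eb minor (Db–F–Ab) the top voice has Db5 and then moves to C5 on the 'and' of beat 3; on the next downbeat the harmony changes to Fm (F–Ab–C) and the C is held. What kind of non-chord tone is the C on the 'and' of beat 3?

The harmony at that moment is Db major triad (Db, F, Ab); C5 is not a chord tone.
It is approached by step down from Db5 and then sustained as the same pitch into the next harmony.
Arriving early and becoming a chord tone when the harmony changes — an anticipation.

Anticipation.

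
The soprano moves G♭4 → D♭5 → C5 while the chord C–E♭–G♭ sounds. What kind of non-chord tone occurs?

The harmony at that moment is C diminished triad (C, E♭, G♭); D♭5 is not a chord tone.
It is approached by leap up from G♭4 and left by step down to C5.
Leap in, step out — an appoggiatura.

D♭5 is an appoggiatura.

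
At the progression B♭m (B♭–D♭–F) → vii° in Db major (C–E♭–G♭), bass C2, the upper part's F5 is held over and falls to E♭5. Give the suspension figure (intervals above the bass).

4–3 suspension.

At the second chord the bass is C2. The suspended F5 lies a fourth above the bass; after resolving down by step to E♭5, the interval above the bass becomes a third.
Suspension figures are named by those two intervals: 4–3.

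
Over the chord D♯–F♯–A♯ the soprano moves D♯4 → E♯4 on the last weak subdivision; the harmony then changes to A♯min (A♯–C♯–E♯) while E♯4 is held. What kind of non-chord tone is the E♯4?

E♯4 is an anticipation.

The harmony at that moment is D♯ minor triad (D♯, F♯, A♯); E♯4 is not a chord tone.
It is approached by step up from D♯4 and then sustained as the same pitch into the next harmony.
Arriving early and becoming a chord tone when the harmony changes — an anticipation.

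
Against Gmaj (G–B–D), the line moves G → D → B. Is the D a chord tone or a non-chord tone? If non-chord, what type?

G major triad contains G, B, D; D is the fifth, so it is a chord tone.

Chord tone (the fifth of G major triad).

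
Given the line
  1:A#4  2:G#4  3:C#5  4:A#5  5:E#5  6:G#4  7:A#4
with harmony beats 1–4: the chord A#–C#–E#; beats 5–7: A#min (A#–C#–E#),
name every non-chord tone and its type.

The harmony at that moment is A# minor triad (A#, C#, E#); G#4 is not a chord tone.
It is approached by step down from A#4 and left by leap up to C#5.
Step in, leap out — an escape tone.
The harmony at that moment is A# minor triad (A#, C#, E#); G#4 is not a chord tone.
It is approached by leap down from E#5 and left by step up to A#4.
Leap in, step out — an appoggiatura.

G#4 (beat 2) — escape tone; G#4 (beat 6) — appoggiatura.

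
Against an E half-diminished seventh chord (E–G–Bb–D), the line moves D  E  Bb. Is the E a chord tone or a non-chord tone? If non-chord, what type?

E half-diminished seventh chord contains E, G, Bb, D; E is the root, so it is a chord tone.

Chord tone (the root of E half-diminished seventh chord).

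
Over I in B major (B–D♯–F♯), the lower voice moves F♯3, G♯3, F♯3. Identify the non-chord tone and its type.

The harmony at that moment is B major triad (B, D♯, F♯); G♯3 is not a chord tone.
It is approached by step up from F♯3 and left by step down to F♯3.
Step away and step back to the same note — a neighbor tone (upper neighbor).

G♯3 is a neighbor tone.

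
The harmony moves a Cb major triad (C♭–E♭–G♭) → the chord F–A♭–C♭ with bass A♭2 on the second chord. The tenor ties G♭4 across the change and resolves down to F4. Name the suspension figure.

At the second chord the bass is A♭2. The suspended G♭4 lies a seventh above the bass; after resolving down by step to F4, the interval above the bass becomes a sixth.
Suspension figures are named by those two intervals: 7–6.

7–6 suspension.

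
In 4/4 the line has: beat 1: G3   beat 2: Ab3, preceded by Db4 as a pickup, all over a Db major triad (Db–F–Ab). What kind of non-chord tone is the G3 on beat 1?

The harmony at that moment is Db major triad (Db, F, Ab); G3 is not a chord tone.
It is approached by leap down from Db4 and left by step up to Ab3.
Leap in, step out, metrically accented — an appoggiatura.

Appoggiatura.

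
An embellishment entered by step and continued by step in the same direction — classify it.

Approach: by step. Departure: by step, continuing in the same direction.
Stepwise on both sides with no change of direction means the note fills in the space between two different chord tones — a passing tone. (Had it turned back to its starting note it would be a neighbor tone instead.)

Passing tone.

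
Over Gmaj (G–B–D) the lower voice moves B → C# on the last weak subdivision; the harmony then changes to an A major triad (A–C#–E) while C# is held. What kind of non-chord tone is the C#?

The harmony at that moment is G major triad (G, B, D); C# is not a chord tone.
It is approached by step up from B and then sustained as the same pitch into the next harmony.
Arriving early and becoming a chord tone when the harmony changes — an anticipation.

C# is an anticipation.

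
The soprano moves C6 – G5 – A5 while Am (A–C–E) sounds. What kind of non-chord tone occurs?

The harmony at that moment is A minor triad (A, C, E); G5 is not a chord tone.
It is approached by leap down from C6 and left by step up to A5.
Leap in, step out — an appoggiatura.

G5 is an appoggiatura.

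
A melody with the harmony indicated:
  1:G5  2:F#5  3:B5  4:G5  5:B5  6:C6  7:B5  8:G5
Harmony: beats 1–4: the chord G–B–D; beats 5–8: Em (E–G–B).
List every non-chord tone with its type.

The harmony at that moment is G major triad (G, B, D); F#5 is not a chord tone.
It is approached by step down from G5 and left by leap up to B5.
Step in, leap out — an escape tone.
The harmony at that moment is E minor triad (E, G, B); C6 is not a chord tone.
It is approached by step up from B5 and left by step down to B5.
Step away and step back to the same note — a neighbor tone (upper neighbor).

F#5 (beat 2) — escape tone; C6 (beat 6) — neighbor tone.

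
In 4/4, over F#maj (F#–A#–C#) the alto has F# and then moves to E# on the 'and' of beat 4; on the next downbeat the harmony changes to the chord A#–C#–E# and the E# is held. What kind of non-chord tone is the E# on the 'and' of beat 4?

The harmony at that moment is F# major triad (F#, A#, C#); E# is not a chord tone.
It is approached by step down from F# and then sustained as the same pitch into the next harmony.
Arriving early and becoming a chord tone when the harmony changes — an anticipation.

Anticipation.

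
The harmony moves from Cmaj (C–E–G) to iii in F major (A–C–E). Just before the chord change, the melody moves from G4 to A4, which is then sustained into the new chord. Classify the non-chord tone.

The harmony at that moment is C major triad (C, E, G); A4 is not a chord tone.
It is approached by step up from G4 and then sustained as the same pitch into the next harmony.
Arriving early and becoming a chord tone when the harmony changes — an anticipation.

A4 is an anticipation.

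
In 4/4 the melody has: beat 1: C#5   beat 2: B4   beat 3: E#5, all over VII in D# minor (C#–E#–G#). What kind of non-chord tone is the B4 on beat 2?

Escape tone.

The harmony at that moment is C# major triad (C#, E#, G#); B4 is not a chord tone.
It is approached by step down from C#5 and left by leap up to E#5.
Step in, leap out, on a weak beat — an escape tone.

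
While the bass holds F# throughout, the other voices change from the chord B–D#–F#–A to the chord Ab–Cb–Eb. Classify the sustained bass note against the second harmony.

The harmony at that moment is Ab minor triad (Ab, Cb, Eb); F# is not a chord tone.
It is held over (the same pitch as the preceding F#) and then sustained as the same pitch into the next harmony.
Sustained through a change of harmony — a pedal tone.

Pedal tone (pedal point).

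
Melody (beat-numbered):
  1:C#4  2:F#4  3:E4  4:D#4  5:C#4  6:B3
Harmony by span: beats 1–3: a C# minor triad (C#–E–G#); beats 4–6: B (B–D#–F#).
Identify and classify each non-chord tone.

F#4 (beat 2) — appoggiatura; C#4 (beat 5) — passing tone.

The harmony at that moment is C# minor triad (C#, E, G#); F#4 is not a chord tone.
It is approached by leap up from C#4 and left by step down to E4.
Leap in, step out — an appoggiatura.
The harmony at that moment is B major triad (B, D#, F#); C#4 is not a chord tone.
It is approached by step down from D#4 and left by step down to B3.
Step in, step out in the same direction — a passing tone.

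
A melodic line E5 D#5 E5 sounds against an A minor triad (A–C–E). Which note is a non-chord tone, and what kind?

The harmony at that moment is A minor triad (A, C, E); D#5 is not a chord tone.
It is approached by step down from E5 and left by step up to E5.
Step away and step back to the same note — a neighbor tone (lower neighbor).

D#5 is a neighbor tone.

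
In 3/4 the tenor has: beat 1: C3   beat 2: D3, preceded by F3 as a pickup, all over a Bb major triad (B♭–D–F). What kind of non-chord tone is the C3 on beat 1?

Appoggiatura.

The harmony at that moment is B♭ major triad (B♭, D, F); C3 is not a chord tone.
It is approached by leap down from F3 and left by step up to D3.
Leap in, step out, metrically accented — an appoggiatura.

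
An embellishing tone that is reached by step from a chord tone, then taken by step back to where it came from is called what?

Neighbor tone.

Approach: by step. Departure: by step in the opposite direction, back to the starting pitch.
Stepwise on both sides but reversing to return to the same chord tone — a neighbor tone. (Had it continued onward in the same direction it would be a passing tone instead.)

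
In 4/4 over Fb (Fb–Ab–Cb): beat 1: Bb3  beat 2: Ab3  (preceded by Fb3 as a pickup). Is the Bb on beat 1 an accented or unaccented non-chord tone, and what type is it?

The harmony at that moment is Fb major triad (Fb, Ab, Cb); Bb3 is not a chord tone.
It is approached by leap up from Fb3 and left by step down to Ab3.
Leap in, step out — an appoggiatura.
It falls on the downbeat, so it is accented.

Accented appoggiatura.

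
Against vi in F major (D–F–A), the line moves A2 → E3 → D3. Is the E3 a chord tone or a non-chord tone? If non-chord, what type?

Non-chord tone — an appoggiatura.

The harmony at that moment is D minor triad (D, F, A); E3 is not a chord tone.
It is approached by leap up from A2 and left by step down to D3.
Leap in, step out — an appoggiatura.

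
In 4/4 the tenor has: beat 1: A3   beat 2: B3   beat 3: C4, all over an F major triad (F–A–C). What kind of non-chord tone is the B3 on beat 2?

Passing tone.

The harmony at that moment is F major triad (F, A, C); B3 is not a chord tone.
It is approached by step up from A3 and left by step up to C4.
Step in, step out in the same direction — a passing tone.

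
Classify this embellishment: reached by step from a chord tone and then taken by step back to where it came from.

Neighbor tone.

Approach: by step. Departure: by step in the opposite direction, back to the starting pitch.
Stepwise on both sides but reversing to return to the same chord tone — a neighbor tone. (Had it continued onward in the same direction it would be a passing tone instead.)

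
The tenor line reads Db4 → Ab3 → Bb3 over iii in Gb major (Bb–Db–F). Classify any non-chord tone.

Ab3 is an appoggiatura.

The harmony at that moment is Bb minor triad (Bb, Db, F); Ab3 is not a chord tone.
It is approached by leap down from Db4 and left by step up to Bb3.
Leap in, step out — an appoggiatura.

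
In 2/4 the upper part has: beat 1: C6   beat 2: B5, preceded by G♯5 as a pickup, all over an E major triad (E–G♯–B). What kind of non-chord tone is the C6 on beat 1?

The harmony at that moment is E major triad (E, G♯, B); C6 is not a chord tone.
It is approached by leap up from G♯5 and left by step down to B5.
Leap in, step out, metrically accented — an appoggiatura.

Appoggiatura.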